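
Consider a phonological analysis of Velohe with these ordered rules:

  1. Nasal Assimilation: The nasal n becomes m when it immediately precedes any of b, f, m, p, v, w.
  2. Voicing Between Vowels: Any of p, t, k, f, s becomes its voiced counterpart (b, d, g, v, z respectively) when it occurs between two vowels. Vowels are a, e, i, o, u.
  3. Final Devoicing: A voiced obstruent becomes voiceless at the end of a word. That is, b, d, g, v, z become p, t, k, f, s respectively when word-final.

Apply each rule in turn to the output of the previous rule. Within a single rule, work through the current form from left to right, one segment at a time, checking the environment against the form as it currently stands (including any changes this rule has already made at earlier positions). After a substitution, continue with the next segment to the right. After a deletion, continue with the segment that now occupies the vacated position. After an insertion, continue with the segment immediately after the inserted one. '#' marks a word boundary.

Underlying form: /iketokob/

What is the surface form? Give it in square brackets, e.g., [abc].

1 Nasal Assimilation: no change — [iketokob]
2 Voicing Between Vowels: [iketokob] → [igedogob]
3 Final Devoicing: [igedogob] → [igedogop]

[igedogop]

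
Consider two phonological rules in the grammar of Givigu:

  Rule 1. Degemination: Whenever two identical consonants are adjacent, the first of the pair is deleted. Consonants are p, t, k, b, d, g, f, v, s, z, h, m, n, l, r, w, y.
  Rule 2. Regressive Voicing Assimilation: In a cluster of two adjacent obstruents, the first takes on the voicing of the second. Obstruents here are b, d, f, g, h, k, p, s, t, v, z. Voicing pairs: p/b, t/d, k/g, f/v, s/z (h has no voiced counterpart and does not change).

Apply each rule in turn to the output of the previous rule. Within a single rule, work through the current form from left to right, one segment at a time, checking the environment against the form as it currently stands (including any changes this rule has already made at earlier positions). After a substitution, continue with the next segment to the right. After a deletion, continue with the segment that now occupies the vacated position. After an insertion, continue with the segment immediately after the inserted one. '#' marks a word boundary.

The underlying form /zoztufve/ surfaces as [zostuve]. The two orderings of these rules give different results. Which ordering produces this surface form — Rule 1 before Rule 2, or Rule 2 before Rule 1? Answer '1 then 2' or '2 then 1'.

2 then 1

Order 1 then 2:
  1 Degemination: no change — [zoztufve]
  2 Regressive Voicing Assimilation: [zoztufve] → [zostuvve]
  result: [zostuvve]
Order 2 then 1:
  2 Regressive Voicing Assimilation: [zoztufve] → [zostuvve]
  1 Degemination: [zostuvve] → [zostuve]
  result: [zostuve]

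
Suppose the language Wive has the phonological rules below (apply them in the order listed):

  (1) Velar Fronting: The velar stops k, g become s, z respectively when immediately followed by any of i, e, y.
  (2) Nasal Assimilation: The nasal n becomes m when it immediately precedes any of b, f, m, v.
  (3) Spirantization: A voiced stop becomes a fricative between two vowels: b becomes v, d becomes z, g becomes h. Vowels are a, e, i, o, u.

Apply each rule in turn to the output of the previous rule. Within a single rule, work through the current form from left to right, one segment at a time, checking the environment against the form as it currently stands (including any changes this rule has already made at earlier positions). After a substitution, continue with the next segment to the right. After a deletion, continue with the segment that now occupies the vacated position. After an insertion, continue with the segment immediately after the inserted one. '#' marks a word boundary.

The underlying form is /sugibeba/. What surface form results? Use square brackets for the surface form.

[suziveva]

(1) Velar Fronting: [sugibeba] → [suzibeba]
(2) Nasal Assimilation: no change — [suzibeba]
(3) Spirantization: [suzibeba] → [suziveva]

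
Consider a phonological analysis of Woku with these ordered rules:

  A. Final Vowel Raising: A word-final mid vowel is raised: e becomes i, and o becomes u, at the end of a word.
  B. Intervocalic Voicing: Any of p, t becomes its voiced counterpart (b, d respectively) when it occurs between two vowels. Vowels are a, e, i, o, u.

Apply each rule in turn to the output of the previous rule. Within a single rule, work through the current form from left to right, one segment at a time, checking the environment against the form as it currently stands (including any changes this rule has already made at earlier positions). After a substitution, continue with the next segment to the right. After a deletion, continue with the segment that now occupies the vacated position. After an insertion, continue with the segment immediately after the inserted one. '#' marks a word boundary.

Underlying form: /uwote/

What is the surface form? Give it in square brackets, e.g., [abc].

[uwodi]

A Final Vowel Raising: [uwote] → [uwoti]
B Intervocalic Voicing: [uwoti] → [uwodi]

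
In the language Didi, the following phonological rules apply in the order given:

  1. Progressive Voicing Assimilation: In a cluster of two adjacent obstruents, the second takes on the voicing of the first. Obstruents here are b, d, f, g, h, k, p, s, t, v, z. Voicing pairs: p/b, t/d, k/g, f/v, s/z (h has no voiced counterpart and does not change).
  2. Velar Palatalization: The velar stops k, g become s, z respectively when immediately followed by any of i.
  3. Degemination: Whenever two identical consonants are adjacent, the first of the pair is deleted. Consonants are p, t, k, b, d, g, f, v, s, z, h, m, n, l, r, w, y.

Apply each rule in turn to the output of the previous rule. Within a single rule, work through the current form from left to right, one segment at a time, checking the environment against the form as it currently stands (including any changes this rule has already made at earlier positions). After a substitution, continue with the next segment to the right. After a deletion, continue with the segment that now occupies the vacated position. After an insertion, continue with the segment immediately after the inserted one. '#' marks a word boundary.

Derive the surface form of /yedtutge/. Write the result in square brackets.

[yedutke]

1 Progressive Voicing Assimilation: [yedtutge] → [yeddutke]
2 Velar Palatalization: no change — [yeddutke]
3 Degemination: [yeddutke] → [yedutke]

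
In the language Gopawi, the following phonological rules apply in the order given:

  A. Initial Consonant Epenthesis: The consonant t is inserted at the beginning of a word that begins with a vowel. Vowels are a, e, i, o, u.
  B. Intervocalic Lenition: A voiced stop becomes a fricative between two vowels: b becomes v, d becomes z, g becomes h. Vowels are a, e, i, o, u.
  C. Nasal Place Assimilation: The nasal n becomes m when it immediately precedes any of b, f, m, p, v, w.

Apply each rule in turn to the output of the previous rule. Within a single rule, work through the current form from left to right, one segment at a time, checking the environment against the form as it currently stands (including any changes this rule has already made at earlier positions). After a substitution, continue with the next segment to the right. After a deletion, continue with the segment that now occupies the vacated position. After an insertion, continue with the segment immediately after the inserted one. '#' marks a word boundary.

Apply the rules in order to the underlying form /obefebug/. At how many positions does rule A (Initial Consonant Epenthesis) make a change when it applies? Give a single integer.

A Initial Consonant Epenthesis: [obefebug] → [tobefebug]
B Intervocalic Lenition: [tobefebug] → [tovefevug]
C Nasal Place Assimilation: no change — [tovefevug]
Rule A changed 1 position(s).

1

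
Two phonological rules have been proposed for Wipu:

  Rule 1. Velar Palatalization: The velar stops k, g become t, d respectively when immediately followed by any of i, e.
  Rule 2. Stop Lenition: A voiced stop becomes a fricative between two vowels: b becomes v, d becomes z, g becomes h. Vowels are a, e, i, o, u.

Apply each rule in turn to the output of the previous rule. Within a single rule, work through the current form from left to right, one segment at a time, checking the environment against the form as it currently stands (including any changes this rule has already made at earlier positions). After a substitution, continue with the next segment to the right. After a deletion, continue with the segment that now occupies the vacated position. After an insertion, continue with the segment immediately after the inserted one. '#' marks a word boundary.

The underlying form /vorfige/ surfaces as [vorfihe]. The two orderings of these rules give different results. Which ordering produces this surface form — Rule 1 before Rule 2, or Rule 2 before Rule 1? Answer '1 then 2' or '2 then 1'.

Order 1 then 2:
  1 Velar Palatalization: [vorfige] → [vorfide]
  2 Stop Lenition: [vorfide] → [vorfize]
  result: [vorfize]
Order 2 then 1:
  2 Stop Lenition: [vorfige] → [vorfihe]
  1 Velar Palatalization: no change — [vorfihe]
  result: [vorfihe]

2 then 1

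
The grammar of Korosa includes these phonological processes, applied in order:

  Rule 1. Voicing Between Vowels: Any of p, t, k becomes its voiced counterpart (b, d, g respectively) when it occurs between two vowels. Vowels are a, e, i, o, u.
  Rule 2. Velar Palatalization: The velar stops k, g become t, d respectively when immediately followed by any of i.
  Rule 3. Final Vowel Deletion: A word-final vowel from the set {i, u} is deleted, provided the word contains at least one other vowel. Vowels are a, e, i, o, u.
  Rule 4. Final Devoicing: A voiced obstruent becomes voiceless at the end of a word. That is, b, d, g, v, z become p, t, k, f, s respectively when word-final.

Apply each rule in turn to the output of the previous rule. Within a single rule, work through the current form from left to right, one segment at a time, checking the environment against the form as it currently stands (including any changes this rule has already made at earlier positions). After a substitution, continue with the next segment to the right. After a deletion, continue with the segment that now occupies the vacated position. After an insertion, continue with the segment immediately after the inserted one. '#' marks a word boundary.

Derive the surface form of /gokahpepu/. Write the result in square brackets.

[gogahpep]

Rule 1 Voicing Between Vowels: [gokahpepu] → [gogahpebu]
Rule 2 Velar Palatalization: no change — [gogahpebu]
Rule 3 Final Vowel Deletion: [gogahpebu] → [gogahpeb]
Rule 4 Final Devoicing: [gogahpeb] → [gogahpep]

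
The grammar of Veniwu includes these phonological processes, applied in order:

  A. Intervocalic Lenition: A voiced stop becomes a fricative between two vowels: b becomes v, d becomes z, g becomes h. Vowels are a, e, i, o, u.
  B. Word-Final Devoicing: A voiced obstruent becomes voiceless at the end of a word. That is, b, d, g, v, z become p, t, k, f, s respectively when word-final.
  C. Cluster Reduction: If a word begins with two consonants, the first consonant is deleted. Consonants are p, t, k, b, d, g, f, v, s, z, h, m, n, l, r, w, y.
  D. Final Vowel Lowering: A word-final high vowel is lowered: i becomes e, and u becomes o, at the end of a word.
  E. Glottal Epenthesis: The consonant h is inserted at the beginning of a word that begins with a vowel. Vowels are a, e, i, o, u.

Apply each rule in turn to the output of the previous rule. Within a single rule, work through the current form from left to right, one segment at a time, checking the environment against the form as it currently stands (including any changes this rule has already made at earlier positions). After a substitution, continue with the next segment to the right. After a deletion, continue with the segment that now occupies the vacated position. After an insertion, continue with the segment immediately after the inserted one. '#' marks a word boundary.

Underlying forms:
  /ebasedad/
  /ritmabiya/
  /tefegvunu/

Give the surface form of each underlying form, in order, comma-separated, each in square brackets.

/ebasedad/:
  A Intervocalic Lenition: [ebasedad] → [evasezad]
  B Word-Final Devoicing: [evasezad] → [evasezat]
  C Cluster Reduction: no change — [evasezat]
  D Final Vowel Lowering: no change — [evasezat]
  E Glottal Epenthesis: [evasezat] → [hevasezat]
/ritmabiya/:
  A Intervocalic Lenition: [ritmabiya] → [ritmaviya]
  B Word-Final Devoicing: no change — [ritmaviya]
  C Cluster Reduction: no change — [ritmaviya]
  D Final Vowel Lowering: no change — [ritmaviya]
  E Glottal Epenthesis: no change — [ritmaviya]
/tefegvunu/:
  A Intervocalic Lenition: no change — [tefegvunu]
  B Word-Final Devoicing: no change — [tefegvunu]
  C Cluster Reduction: no change — [tefegvunu]
  D Final Vowel Lowering: [tefegvunu] → [tefegvuno]
  E Glottal Epenthesis: no change — [tefegvuno]

[hevasezat], [ritmaviya], [tefegvuno]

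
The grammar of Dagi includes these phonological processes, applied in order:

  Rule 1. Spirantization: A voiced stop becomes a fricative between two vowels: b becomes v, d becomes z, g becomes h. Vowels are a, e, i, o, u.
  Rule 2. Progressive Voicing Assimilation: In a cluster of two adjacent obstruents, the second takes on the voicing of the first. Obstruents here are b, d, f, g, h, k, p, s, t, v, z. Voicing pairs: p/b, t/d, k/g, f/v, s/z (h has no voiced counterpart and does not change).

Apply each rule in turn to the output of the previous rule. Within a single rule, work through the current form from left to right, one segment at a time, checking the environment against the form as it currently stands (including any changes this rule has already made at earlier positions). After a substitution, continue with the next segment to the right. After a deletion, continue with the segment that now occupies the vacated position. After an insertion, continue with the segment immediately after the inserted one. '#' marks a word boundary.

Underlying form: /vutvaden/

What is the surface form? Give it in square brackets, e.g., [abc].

Rule 1 Spirantization: [vutvaden] → [vutvazen]
Rule 2 Progressive Voicing Assimilation: [vutvazen] → [vutfazen]

[vutfazen]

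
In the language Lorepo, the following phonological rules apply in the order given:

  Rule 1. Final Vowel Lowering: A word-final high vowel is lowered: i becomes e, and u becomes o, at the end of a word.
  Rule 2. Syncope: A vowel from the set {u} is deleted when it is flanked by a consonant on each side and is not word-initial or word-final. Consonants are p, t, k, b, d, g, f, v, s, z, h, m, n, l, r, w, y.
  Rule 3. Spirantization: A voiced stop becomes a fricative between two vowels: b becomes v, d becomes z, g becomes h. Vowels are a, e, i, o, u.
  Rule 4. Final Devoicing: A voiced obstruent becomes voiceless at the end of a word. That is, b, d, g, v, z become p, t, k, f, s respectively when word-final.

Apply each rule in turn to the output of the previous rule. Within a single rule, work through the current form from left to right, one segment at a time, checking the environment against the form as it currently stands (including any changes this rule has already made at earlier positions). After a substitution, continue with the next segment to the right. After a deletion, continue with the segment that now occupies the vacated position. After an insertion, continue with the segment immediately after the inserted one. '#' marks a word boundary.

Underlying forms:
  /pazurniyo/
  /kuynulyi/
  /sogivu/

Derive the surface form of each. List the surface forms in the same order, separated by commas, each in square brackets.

[pazrniyo], [kynlye], [sohivo]

/pazurniyo/:
  Rule 1 Final Vowel Lowering: no change — [pazurniyo]
  Rule 2 Syncope: [pazurniyo] → [pazrniyo]
  Rule 3 Spirantization: no change — [pazrniyo]
  Rule 4 Final Devoicing: no change — [pazrniyo]
/kuynulyi/:
  Rule 1 Final Vowel Lowering: [kuynulyi] → [kuynulye]
  Rule 2 Syncope: [kuynulye] → [kynlye]
  Rule 3 Spirantization: no change — [kynlye]
  Rule 4 Final Devoicing: no change — [kynlye]
/sogivu/:
  Rule 1 Final Vowel Lowering: [sogivu] → [sogivo]
  Rule 2 Syncope: no change — [sogivo]
  Rule 3 Spirantization: [sogivo] → [sohivo]
  Rule 4 Final Devoicing: no change — [sohivo]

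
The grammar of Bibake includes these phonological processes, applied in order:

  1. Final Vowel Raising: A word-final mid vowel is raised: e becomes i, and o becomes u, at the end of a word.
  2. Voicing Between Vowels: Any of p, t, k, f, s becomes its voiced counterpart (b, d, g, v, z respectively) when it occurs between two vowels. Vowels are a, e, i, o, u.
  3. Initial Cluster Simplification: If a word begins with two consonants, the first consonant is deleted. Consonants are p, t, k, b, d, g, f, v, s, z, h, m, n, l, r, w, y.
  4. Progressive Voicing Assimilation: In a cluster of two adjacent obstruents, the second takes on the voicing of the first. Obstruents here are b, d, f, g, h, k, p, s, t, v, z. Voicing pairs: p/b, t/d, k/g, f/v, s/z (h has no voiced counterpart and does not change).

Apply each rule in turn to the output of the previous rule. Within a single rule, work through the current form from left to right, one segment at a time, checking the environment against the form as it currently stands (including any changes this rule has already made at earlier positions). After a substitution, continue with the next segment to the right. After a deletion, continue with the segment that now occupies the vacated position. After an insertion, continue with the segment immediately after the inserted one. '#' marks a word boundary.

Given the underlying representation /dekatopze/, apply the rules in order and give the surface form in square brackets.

1 Final Vowel Raising: [dekatopze] → [dekatopzi]
2 Voicing Between Vowels: [dekatopzi] → [degadopzi]
3 Initial Cluster Simplification: no change — [degadopzi]
4 Progressive Voicing Assimilation: [degadopzi] → [degadopsi]

[degadopsi]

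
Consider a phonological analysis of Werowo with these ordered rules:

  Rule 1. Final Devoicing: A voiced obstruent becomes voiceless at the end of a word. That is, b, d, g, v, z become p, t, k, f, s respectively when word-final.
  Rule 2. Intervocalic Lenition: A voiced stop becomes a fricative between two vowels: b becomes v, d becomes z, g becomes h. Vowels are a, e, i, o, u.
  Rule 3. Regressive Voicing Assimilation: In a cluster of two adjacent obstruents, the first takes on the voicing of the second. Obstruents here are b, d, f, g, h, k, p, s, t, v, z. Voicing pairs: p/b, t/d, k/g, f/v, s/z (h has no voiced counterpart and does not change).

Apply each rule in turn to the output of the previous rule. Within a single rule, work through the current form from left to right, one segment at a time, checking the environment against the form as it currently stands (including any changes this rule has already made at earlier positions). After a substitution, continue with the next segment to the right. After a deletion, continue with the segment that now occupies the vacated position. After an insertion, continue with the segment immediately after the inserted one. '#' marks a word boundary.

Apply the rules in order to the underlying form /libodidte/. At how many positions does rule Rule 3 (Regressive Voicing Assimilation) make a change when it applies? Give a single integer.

1

Rule 1 Final Devoicing: no change — [libodidte]
Rule 2 Intervocalic Lenition: [libodidte] → [livozidte]
Rule 3 Regressive Voicing Assimilation: [livozidte] → [livozitte]
Rule Rule 3 changed 1 position(s).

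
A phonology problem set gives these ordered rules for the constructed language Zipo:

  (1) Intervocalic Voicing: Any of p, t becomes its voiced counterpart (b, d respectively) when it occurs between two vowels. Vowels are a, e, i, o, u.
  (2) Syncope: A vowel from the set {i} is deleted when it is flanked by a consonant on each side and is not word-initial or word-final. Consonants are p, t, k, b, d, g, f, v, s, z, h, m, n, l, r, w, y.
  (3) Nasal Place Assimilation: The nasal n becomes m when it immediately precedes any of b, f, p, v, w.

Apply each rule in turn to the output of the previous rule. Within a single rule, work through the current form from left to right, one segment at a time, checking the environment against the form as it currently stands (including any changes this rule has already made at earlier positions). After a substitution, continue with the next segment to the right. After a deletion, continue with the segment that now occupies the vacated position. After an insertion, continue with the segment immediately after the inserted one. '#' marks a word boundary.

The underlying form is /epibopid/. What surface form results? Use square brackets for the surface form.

[ebbobd]

(1) Intervocalic Voicing: [epibopid] → [ebibobid]
(2) Syncope: [ebibobid] → [ebbobd]
(3) Nasal Place Assimilation: no change — [ebbobd]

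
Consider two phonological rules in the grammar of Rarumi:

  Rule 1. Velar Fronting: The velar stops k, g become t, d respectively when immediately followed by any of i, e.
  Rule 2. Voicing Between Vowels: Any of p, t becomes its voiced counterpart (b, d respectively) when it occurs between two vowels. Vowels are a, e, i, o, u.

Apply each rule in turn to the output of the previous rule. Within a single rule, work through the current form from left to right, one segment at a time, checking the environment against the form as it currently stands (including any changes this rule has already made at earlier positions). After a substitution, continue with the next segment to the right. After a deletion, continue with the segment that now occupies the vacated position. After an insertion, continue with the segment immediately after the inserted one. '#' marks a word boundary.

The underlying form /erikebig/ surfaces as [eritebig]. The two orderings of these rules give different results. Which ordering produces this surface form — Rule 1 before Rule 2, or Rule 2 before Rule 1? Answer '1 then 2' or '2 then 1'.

2 then 1

Order 1 then 2:
  1 Velar Fronting: [erikebig] → [eritebig]
  2 Voicing Between Vowels: [eritebig] → [eridebig]
  result: [eridebig]
Order 2 then 1:
  2 Voicing Between Vowels: no change — [erikebig]
  1 Velar Fronting: [erikebig] → [eritebig]
  result: [eritebig]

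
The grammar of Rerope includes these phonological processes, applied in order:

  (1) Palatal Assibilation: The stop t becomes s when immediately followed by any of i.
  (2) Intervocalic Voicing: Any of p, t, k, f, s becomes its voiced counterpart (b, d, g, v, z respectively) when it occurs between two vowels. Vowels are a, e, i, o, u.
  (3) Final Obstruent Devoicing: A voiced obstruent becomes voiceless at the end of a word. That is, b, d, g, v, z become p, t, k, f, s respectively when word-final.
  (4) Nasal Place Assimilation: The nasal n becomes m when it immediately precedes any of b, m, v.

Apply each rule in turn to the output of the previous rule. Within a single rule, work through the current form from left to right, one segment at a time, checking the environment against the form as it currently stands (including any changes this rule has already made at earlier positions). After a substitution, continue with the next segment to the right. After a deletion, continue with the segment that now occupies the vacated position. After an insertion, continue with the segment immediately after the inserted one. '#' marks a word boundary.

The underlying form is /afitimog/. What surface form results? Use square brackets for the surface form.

[avizimok]

(1) Palatal Assibilation: [afitimog] → [afisimog]
(2) Intervocalic Voicing: [afisimog] → [avizimog]
(3) Final Obstruent Devoicing: [avizimog] → [avizimok]
(4) Nasal Place Assimilation: no change — [avizimok]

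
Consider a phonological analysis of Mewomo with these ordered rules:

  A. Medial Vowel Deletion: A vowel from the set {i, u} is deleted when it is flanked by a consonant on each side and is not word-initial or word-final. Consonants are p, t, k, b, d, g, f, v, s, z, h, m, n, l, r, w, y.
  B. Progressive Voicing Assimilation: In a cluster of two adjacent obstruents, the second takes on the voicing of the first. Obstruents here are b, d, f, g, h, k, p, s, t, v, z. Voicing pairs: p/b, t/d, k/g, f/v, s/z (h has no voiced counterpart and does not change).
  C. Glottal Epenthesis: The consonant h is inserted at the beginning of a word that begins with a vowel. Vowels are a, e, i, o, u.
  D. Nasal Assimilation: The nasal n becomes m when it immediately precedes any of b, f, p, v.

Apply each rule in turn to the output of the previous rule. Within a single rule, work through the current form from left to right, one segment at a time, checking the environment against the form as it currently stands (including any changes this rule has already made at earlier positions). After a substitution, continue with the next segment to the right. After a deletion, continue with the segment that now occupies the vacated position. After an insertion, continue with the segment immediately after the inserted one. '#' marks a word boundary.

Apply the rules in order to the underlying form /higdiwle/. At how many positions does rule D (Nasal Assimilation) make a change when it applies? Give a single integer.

A Medial Vowel Deletion: [higdiwle] → [hgdwle]
B Progressive Voicing Assimilation: [hgdwle] → [hktwle]
C Glottal Epenthesis: no change — [hktwle]
D Nasal Assimilation: no change — [hktwle]
Rule D changed 0 position(s).

0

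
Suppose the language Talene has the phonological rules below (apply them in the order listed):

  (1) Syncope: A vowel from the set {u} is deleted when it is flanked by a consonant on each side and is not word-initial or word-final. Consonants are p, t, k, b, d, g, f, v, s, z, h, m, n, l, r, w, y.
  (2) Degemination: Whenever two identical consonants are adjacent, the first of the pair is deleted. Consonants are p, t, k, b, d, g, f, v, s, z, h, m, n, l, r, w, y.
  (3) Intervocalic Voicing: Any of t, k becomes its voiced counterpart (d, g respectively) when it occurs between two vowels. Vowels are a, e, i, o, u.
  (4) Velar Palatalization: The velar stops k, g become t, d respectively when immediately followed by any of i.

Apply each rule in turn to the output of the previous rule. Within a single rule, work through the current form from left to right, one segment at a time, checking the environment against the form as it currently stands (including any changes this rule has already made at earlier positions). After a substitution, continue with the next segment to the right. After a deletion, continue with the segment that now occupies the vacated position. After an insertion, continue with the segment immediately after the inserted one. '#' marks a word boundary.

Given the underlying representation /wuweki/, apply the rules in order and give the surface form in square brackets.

[wedi]

(1) Syncope: [wuweki] → [wweki]
(2) Degemination: [wweki] → [weki]
(3) Intervocalic Voicing: [weki] → [wegi]
(4) Velar Palatalization: [wegi] → [wedi]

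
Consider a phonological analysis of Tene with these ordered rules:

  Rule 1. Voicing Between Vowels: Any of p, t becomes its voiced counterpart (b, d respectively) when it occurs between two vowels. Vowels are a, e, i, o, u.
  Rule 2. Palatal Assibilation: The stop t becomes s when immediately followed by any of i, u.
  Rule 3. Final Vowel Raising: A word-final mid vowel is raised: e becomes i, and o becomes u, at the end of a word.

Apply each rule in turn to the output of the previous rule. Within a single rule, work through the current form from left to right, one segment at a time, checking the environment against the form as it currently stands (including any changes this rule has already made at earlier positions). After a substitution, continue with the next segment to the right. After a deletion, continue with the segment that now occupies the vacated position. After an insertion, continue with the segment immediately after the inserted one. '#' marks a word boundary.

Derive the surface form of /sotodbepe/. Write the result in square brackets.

[sododbebi]

Rule 1 Voicing Between Vowels: [sotodbepe] → [sododbebe]
Rule 2 Palatal Assibilation: no change — [sododbebe]
Rule 3 Final Vowel Raising: [sododbebe] → [sododbebi]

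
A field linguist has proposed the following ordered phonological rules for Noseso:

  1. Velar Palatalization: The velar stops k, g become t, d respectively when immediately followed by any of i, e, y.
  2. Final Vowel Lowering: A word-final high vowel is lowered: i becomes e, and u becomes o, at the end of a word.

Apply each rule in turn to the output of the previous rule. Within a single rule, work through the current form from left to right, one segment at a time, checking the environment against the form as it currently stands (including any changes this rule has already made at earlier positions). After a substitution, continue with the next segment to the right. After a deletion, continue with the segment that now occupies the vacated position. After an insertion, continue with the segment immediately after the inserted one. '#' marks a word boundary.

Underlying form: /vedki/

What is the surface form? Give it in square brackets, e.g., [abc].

[vedte]

1 Velar Palatalization: [vedki] → [vedti]
2 Final Vowel Lowering: [vedti] → [vedte]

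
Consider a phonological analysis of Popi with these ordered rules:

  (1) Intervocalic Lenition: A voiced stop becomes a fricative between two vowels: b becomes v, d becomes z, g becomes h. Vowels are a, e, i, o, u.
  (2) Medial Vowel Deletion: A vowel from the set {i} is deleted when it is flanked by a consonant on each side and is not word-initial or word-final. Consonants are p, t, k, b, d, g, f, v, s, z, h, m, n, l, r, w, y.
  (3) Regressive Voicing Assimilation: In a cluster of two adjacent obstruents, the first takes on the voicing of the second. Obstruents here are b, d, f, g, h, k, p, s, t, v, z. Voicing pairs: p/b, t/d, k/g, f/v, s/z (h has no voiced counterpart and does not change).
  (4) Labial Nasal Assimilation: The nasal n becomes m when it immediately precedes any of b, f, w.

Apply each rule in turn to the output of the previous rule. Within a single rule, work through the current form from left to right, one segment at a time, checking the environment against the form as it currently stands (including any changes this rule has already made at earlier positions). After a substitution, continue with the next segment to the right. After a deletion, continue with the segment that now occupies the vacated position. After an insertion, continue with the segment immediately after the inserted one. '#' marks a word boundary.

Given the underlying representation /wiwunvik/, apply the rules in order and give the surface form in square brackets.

(1) Intervocalic Lenition: no change — [wiwunvik]
(2) Medial Vowel Deletion: [wiwunvik] → [wwunvk]
(3) Regressive Voicing Assimilation: [wwunvk] → [wwunfk]
(4) Labial Nasal Assimilation: [wwunfk] → [wwumfk]

[wwumfk]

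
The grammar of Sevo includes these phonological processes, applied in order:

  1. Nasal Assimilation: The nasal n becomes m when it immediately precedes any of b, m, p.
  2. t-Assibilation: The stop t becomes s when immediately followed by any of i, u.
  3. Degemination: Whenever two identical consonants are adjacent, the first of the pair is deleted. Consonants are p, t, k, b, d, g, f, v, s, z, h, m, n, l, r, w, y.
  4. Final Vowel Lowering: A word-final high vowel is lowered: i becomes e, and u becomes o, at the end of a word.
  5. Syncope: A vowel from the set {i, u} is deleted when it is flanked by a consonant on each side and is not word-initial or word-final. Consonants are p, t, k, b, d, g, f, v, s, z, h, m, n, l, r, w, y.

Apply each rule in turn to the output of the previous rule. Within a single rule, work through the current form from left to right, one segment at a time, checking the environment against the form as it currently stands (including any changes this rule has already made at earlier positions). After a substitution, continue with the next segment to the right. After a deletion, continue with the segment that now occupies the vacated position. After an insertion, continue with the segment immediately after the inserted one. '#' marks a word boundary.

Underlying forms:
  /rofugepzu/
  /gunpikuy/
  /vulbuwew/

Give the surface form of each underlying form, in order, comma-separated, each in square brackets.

[rofgepzo], [gmpky], [vlbwew]

/rofugepzu/:
  1 Nasal Assimilation: no change — [rofugepzu]
  2 t-Assibilation: no change — [rofugepzu]
  3 Degemination: no change — [rofugepzu]
  4 Final Vowel Lowering: [rofugepzu] → [rofugepzo]
  5 Syncope: [rofugepzo] → [rofgepzo]
/gunpikuy/:
  1 Nasal Assimilation: [gunpikuy] → [gumpikuy]
  2 t-Assibilation: no change — [gumpikuy]
  3 Degemination: no change — [gumpikuy]
  4 Final Vowel Lowering: no change — [gumpikuy]
  5 Syncope: [gumpikuy] → [gmpky]
/vulbuwew/:
  1 Nasal Assimilation: no change — [vulbuwew]
  2 t-Assibilation: no change — [vulbuwew]
  3 Degemination: no change — [vulbuwew]
  4 Final Vowel Lowering: no change — [vulbuwew]
  5 Syncope: [vulbuwew] → [vlbwew]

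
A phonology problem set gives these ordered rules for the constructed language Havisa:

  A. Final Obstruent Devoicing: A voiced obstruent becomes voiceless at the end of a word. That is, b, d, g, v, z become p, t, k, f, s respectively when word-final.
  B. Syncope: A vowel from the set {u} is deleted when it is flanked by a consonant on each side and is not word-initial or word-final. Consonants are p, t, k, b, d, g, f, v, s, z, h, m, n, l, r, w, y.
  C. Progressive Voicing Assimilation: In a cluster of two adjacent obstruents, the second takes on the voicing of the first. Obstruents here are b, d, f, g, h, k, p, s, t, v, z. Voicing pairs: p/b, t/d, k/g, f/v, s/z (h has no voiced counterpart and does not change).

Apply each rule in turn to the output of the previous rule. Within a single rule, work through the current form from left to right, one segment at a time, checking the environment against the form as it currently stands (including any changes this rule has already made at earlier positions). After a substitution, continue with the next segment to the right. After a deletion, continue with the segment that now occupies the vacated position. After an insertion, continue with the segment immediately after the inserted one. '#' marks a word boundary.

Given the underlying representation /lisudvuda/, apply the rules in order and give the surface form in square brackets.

A Final Obstruent Devoicing: no change — [lisudvuda]
B Syncope: [lisudvuda] → [lisdvda]
C Progressive Voicing Assimilation: [lisdvda] → [listfta]

[listfta]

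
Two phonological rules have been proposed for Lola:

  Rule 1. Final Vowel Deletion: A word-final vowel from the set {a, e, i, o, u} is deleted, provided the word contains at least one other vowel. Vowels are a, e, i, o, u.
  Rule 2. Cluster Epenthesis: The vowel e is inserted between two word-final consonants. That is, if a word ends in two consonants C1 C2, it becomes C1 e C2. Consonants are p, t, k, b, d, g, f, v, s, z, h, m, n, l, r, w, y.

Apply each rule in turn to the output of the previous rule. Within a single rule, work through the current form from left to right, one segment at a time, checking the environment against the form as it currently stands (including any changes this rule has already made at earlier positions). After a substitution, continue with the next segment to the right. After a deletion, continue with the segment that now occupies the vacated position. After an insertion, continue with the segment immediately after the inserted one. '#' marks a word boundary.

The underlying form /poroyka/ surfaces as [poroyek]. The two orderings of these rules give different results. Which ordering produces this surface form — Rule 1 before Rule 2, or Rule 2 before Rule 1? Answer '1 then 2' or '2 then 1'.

1 then 2

Order 1 then 2:
  1 Final Vowel Deletion: [poroyka] → [poroyk]
  2 Cluster Epenthesis: [poroyk] → [poroyek]
  result: [poroyek]
Order 2 then 1:
  2 Cluster Epenthesis: no change — [poroyka]
  1 Final Vowel Deletion: [poroyka] → [poroyk]
  result: [poroyk]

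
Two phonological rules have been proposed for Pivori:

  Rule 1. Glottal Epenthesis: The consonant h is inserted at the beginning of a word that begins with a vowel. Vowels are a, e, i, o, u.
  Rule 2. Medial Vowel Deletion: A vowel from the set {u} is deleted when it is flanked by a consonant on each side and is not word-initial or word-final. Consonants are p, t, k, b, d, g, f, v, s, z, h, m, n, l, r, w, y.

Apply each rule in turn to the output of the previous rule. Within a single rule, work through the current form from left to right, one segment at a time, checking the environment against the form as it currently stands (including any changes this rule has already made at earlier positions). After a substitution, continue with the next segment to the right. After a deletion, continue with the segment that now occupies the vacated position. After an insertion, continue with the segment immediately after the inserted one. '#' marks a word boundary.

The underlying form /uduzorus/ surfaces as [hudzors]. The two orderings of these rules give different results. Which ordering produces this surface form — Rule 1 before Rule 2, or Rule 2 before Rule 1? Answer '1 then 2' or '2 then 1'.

2 then 1

Order 1 then 2:
  1 Glottal Epenthesis: [uduzorus] → [huduzorus]
  2 Medial Vowel Deletion: [huduzorus] → [hdzors]
  result: [hdzors]
Order 2 then 1:
  2 Medial Vowel Deletion: [uduzorus] → [udzors]
  1 Glottal Epenthesis: [udzors] → [hudzors]
  result: [hudzors]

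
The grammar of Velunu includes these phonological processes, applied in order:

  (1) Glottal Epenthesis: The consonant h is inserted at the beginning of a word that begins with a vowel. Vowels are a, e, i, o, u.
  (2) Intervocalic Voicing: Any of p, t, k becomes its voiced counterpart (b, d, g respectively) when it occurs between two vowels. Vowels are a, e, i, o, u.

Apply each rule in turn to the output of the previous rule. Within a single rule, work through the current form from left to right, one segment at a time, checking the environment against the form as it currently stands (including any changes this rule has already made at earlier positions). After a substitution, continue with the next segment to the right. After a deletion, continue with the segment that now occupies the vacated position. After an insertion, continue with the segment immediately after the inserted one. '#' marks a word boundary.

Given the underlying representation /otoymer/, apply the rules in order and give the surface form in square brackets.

(1) Glottal Epenthesis: [otoymer] → [hotoymer]
(2) Intervocalic Voicing: [hotoymer] → [hodoymer]

[hodoymer]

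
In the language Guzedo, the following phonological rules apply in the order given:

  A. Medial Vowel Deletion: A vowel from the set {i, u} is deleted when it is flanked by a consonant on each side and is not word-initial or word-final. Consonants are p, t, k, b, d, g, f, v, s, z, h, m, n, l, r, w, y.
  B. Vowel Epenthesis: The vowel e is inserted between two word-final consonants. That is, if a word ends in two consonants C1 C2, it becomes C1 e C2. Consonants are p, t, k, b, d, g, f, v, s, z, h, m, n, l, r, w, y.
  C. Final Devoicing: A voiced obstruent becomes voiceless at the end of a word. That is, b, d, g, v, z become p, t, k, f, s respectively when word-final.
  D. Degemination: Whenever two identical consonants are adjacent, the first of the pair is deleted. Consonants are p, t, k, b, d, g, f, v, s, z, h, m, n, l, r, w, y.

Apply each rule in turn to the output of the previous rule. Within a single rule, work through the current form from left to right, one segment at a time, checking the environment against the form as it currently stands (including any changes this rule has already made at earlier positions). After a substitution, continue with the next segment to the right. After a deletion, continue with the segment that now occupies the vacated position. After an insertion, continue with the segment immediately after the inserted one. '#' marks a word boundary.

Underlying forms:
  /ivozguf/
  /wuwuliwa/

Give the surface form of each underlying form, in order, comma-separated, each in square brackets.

/ivozguf/:
  A Medial Vowel Deletion: [ivozguf] → [ivozgf]
  B Vowel Epenthesis: [ivozgf] → [ivozgef]
  C Final Devoicing: no change — [ivozgef]
  D Degemination: no change — [ivozgef]
/wuwuliwa/:
  A Medial Vowel Deletion: [wuwuliwa] → [wwlwa]
  B Vowel Epenthesis: no change — [wwlwa]
  C Final Devoicing: no change — [wwlwa]
  D Degemination: [wwlwa] → [wlwa]

[ivozgef], [wlwa]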